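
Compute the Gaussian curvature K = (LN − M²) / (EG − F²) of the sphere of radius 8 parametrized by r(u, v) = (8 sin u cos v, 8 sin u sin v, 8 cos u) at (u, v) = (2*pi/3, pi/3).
K = 1/64

Coefficients of the first fundamental form: E = 64, F = 0, G = 64*sin(u)^2.
Coefficients of the second fundamental form: L = -8*sin(u)/Abs(sin(u)), M = 0, N = -8*sin(u)^3/Abs(sin(u)).
Assemble K = (LN − M²)/(EG − F²) = 1/64. At (u, v) = (2*pi/3, pi/3): K = 1/64.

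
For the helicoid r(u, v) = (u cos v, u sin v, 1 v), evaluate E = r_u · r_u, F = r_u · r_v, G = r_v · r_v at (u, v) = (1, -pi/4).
E = 1;  F = 0;  G = 2

Partials: r_u = (cos(v), sin(v), 0), r_v = (-u*sin(v), u*cos(v), 1). As functions of (u, v):
  E = r_u · r_u = 1,
  F = r_u · r_v = 0,
  G = r_v · r_v = u^2 + 1.
Evaluating at (u, v) = (1, -pi/4): E = 1, F = 0, G = 2.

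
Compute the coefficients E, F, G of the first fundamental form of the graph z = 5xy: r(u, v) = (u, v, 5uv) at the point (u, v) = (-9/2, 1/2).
E = 29/4;  F = -225/4;  G = 2029/4

Partials: r_u = (1, 0, 5*v), r_v = (0, 1, 5*u). As functions of (u, v):
  E = r_u · r_u = 25*v^2 + 1,
  F = r_u · r_v = 25*u*v,
  G = r_v · r_v = 25*u^2 + 1.
Evaluating at (u, v) = (-9/2, 1/2): E = 29/4, F = -225/4, G = 2029/4.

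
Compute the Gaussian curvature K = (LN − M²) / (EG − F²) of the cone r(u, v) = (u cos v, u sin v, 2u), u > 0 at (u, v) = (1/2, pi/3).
K = 0

Coefficients of the first fundamental form: E = 5, F = 0, G = u^2.
Coefficients of the second fundamental form: L = 0, M = 0, N = 2*sqrt(5)*u^2/(5*Abs(u)).
Assemble K = (LN − M²)/(EG − F²) = 0. At (u, v) = (1/2, pi/3): K = 0.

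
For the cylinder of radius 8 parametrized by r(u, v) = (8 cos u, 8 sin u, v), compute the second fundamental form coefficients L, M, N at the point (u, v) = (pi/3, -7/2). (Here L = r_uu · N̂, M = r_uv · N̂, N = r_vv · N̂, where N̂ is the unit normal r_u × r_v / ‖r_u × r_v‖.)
L = -8;  M = 0;  N = 0

Compute the unit normal N̂(u, v) = (cos(u), sin(u), 0), and the second partials r_uu, r_uv, r_vv. Take dot products:
  L(u, v) = r_uu · N̂ = -8,
  M(u, v) = r_uv · N̂ = 0,
  N(u, v) = r_vv · N̂ = 0.
Evaluating at (u, v) = (pi/3, -7/2):
  L = -8, M = 0, N = 0.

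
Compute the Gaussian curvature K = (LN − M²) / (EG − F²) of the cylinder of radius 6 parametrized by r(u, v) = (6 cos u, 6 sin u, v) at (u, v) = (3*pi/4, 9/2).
K = 0

Coefficients of the first fundamental form: E = 36, F = 0, G = 1.
Coefficients of the second fundamental form: L = -6, M = 0, N = 0.
Assemble K = (LN − M²)/(EG − F²) = 0. At (u, v) = (3*pi/4, 9/2): K = 0.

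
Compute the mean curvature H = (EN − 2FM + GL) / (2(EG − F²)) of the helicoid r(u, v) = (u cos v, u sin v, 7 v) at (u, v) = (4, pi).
H = 0

With E = 1, F = 0, G = u^2 + 49, L = 0, M = -7/sqrt(u^2 + 49), N = 0, assemble
  H = (EN − 2FM + GL) / (2(EG − F²)) = 0.
At (u, v) = (4, pi): H = 0.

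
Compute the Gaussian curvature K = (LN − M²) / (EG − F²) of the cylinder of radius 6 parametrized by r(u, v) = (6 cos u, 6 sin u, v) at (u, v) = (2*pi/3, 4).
K = 0

Coefficients of the first fundamental form: E = 36, F = 0, G = 1.
Coefficients of the second fundamental form: L = -6, M = 0, N = 0.
Assemble K = (LN − M²)/(EG − F²) = 0. At (u, v) = (2*pi/3, 4): K = 0.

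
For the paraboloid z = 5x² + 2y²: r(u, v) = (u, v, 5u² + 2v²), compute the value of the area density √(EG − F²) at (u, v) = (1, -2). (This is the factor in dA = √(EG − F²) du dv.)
√(EG − F²)|_{(1, -2)} = sqrt(165)

E = 100*u^2 + 1, F = 40*u*v, G = 16*v^2 + 1, so EG − F² = 100*u^2 + 16*v^2 + 1. Taking the positive square root: √(EG − F²) = sqrt(100*u^2 + 16*v^2 + 1). At (u, v) = (1, -2): sqrt(165).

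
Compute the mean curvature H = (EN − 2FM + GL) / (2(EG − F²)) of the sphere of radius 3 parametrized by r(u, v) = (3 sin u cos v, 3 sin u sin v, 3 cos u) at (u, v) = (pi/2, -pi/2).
H = -1/3

With E = 9, F = 0, G = 9*sin(u)^2, L = -3*sin(u)/Abs(sin(u)), M = 0, N = -3*sin(u)^3/Abs(sin(u)), assemble
  H = (EN − 2FM + GL) / (2(EG − F²)) = -sin(u)/(3*Abs(sin(u))).
At (u, v) = (pi/2, -pi/2): H = -1/3.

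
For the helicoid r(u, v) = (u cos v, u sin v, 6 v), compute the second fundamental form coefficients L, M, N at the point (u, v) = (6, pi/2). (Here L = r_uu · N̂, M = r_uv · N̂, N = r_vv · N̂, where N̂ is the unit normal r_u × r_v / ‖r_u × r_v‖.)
L = 0;  M = -sqrt(2)/2;  N = 0

Compute the unit normal N̂(u, v) = (6*sin(v)/sqrt(u^2 + 36), -6*cos(v)/sqrt(u^2 + 36), u/sqrt(u^2 + 36)), and the second partials r_uu, r_uv, r_vv. Take dot products:
  L(u, v) = r_uu · N̂ = 0,
  M(u, v) = r_uv · N̂ = -6/sqrt(u^2 + 36),
  N(u, v) = r_vv · N̂ = 0.
Evaluating at (u, v) = (6, pi/2):
  L = 0, M = -sqrt(2)/2, N = 0.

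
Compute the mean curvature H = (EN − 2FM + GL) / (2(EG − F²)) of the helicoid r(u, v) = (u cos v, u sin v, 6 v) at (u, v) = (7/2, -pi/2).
H = 0

With E = 1, F = 0, G = u^2 + 36, L = 0, M = -6/sqrt(u^2 + 36), N = 0, assemble
  H = (EN − 2FM + GL) / (2(EG − F²)) = 0.
At (u, v) = (7/2, -pi/2): H = 0.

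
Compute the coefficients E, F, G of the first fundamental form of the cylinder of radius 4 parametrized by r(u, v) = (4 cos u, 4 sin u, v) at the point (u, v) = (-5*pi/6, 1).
E = 16;  F = 0;  G = 1

Partials: r_u = (-4*sin(u), 4*cos(u), 0), r_v = (0, 0, 1). As functions of (u, v):
  E = r_u · r_u = 16,
  F = r_u · r_v = 0,
  G = r_v · r_v = 1.
Evaluating at (u, v) = (-5*pi/6, 1): E = 16, F = 0, G = 1.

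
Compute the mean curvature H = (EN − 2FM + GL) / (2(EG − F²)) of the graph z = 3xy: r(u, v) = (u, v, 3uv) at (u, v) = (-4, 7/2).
H = 3024*sqrt(1021)/1042441

With E = 9*v^2 + 1, F = 9*u*v, G = 9*u^2 + 1, L = 0, M = 3/sqrt(9*u^2 + 9*v^2 + 1), N = 0, assemble
  H = (EN − 2FM + GL) / (2(EG − F²)) = -27*u*v/(9*u^2 + 9*v^2 + 1)^(3/2).
At (u, v) = (-4, 7/2): H = 3024*sqrt(1021)/1042441.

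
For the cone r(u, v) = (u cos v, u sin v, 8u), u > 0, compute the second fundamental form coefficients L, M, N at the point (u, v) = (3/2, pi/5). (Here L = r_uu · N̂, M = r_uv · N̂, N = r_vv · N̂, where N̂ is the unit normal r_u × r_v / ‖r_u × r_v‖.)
L = 0;  M = 0;  N = 12*sqrt(65)/65

Compute the unit normal N̂(u, v) = (-8*sqrt(65)*u*cos(v)/(65*Abs(u)), -8*sqrt(65)*u*sin(v)/(65*Abs(u)), sqrt(65)*u/(65*Abs(u))), and the second partials r_uu, r_uv, r_vv. Take dot products:
  L(u, v) = r_uu · N̂ = 0,
  M(u, v) = r_uv · N̂ = 0,
  N(u, v) = r_vv · N̂ = 8*sqrt(65)*u^2/(65*Abs(u)).
Evaluating at (u, v) = (3/2, pi/5):
  L = 0, M = 0, N = 12*sqrt(65)/65.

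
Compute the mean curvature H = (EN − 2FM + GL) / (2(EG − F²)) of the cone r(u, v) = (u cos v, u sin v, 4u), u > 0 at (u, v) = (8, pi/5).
H = sqrt(17)/68

With E = 17, F = 0, G = u^2, L = 0, M = 0, N = 4*sqrt(17)*u^2/(17*Abs(u)), assemble
  H = (EN − 2FM + GL) / (2(EG − F²)) = 2*sqrt(17)/(17*Abs(u)).
At (u, v) = (8, pi/5): H = sqrt(17)/68.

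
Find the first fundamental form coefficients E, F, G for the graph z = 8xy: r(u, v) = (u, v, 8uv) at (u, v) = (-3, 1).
E = 65;  F = -192;  G = 577

Partials: r_u = (1, 0, 8*v), r_v = (0, 1, 8*u). As functions of (u, v):
  E = r_u · r_u = 64*v^2 + 1,
  F = r_u · r_v = 64*u*v,
  G = r_v · r_v = 64*u^2 + 1.
Evaluating at (u, v) = (-3, 1): E = 65, F = -192, G = 577.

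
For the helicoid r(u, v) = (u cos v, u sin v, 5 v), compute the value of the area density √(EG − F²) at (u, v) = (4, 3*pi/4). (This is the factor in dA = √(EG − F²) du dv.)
√(EG − F²)|_{(4, 3*pi/4)} = sqrt(41)

E = 1, F = 0, G = u^2 + 25, so EG − F² = u^2 + 25. Taking the positive square root: √(EG − F²) = sqrt(u^2 + 25). At (u, v) = (4, 3*pi/4): sqrt(41).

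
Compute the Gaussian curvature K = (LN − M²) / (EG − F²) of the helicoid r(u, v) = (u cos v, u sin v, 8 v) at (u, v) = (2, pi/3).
K = -4/289

Coefficients of the first fundamental form: E = 1, F = 0, G = u^2 + 64.
Coefficients of the second fundamental form: L = 0, M = -8/sqrt(u^2 + 64), N = 0.
Assemble K = (LN − M²)/(EG − F²) = -64/(u^2 + 64)^2. At (u, v) = (2, pi/3): K = -4/289.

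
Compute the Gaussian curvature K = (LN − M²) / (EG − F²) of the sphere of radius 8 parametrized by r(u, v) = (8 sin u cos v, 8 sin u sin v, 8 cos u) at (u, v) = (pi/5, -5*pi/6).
K = 1/64

Coefficients of the first fundamental form: E = 64, F = 0, G = 64*sin(u)^2.
Coefficients of the second fundamental form: L = -8*sin(u)/Abs(sin(u)), M = 0, N = -8*sin(u)^3/Abs(sin(u)).
Assemble K = (LN − M²)/(EG − F²) = 1/64. At (u, v) = (pi/5, -5*pi/6): K = 1/64.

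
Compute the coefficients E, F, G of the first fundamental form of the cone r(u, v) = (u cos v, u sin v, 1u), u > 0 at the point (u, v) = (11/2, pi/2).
E = 2;  F = 0;  G = 121/4

Partials: r_u = (cos(v), sin(v), 1), r_v = (-u*sin(v), u*cos(v), 0). As functions of (u, v):
  E = r_u · r_u = 2,
  F = r_u · r_v = 0,
  G = r_v · r_v = u^2.
Evaluating at (u, v) = (11/2, pi/2): E = 2, F = 0, G = 121/4.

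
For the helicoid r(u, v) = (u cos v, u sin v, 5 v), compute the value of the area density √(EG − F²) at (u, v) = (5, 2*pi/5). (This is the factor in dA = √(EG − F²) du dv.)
√(EG − F²)|_{(5, 2*pi/5)} = 5*sqrt(2)

E = 1, F = 0, G = u^2 + 25, so EG − F² = u^2 + 25. Taking the positive square root: √(EG − F²) = sqrt(u^2 + 25). At (u, v) = (5, 2*pi/5): 5*sqrt(2).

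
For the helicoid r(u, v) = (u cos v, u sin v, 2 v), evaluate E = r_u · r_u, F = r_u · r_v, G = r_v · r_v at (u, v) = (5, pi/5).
E = 1;  F = 0;  G = 29

Partials: r_u = (cos(v), sin(v), 0), r_v = (-u*sin(v), u*cos(v), 2). As functions of (u, v):
  E = r_u · r_u = 1,
  F = r_u · r_v = 0,
  G = r_v · r_v = u^2 + 4.
Evaluating at (u, v) = (5, pi/5): E = 1, F = 0, G = 29.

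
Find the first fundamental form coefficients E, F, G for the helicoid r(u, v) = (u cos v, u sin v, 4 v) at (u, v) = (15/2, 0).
E = 1;  F = 0;  G = 289/4

Partials: r_u = (cos(v), sin(v), 0), r_v = (-u*sin(v), u*cos(v), 4). As functions of (u, v):
  E = r_u · r_u = 1,
  F = r_u · r_v = 0,
  G = r_v · r_v = u^2 + 16.
Evaluating at (u, v) = (15/2, 0): E = 1, F = 0, G = 289/4.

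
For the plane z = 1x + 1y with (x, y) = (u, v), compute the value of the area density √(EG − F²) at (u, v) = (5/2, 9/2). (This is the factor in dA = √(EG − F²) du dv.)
√(EG − F²)|_{(5/2, 9/2)} = sqrt(3)

E = 2, F = 1, G = 2, so EG − F² = 3. Taking the positive square root: √(EG − F²) = sqrt(3). At (u, v) = (5/2, 9/2): sqrt(3).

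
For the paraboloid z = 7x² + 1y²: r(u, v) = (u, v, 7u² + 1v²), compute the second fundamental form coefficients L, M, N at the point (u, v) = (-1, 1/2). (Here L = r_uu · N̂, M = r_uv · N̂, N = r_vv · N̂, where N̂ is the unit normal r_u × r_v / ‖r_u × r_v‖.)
L = 7*sqrt(22)/33;  M = 0;  N = sqrt(22)/33

Compute the unit normal N̂(u, v) = (-14*u/sqrt(196*u^2 + 4*v^2 + 1), -2*v/sqrt(196*u^2 + 4*v^2 + 1), 1/sqrt(196*u^2 + 4*v^2 + 1)), and the second partials r_uu, r_uv, r_vv. Take dot products:
  L(u, v) = r_uu · N̂ = 14/sqrt(196*u^2 + 4*v^2 + 1),
  M(u, v) = r_uv · N̂ = 0,
  N(u, v) = r_vv · N̂ = 2/sqrt(196*u^2 + 4*v^2 + 1).
Evaluating at (u, v) = (-1, 1/2):
  L = 7*sqrt(22)/33, M = 0, N = sqrt(22)/33.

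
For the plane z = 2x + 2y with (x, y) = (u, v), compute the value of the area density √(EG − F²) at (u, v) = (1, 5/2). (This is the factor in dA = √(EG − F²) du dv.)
√(EG − F²)|_{(1, 5/2)} = 3

E = 5, F = 4, G = 5, so EG − F² = 9. Taking the positive square root: √(EG − F²) = 3. At (u, v) = (1, 5/2): 3.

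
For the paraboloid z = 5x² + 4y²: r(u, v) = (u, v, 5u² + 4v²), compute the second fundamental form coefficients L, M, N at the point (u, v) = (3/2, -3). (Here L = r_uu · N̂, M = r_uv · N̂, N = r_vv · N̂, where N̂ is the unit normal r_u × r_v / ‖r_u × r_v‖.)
L = 5*sqrt(802)/401;  M = 0;  N = 4*sqrt(802)/401

Compute the unit normal N̂(u, v) = (-10*u/sqrt(100*u^2 + 64*v^2 + 1), -8*v/sqrt(100*u^2 + 64*v^2 + 1), 1/sqrt(100*u^2 + 64*v^2 + 1)), and the second partials r_uu, r_uv, r_vv. Take dot products:
  L(u, v) = r_uu · N̂ = 10/sqrt(100*u^2 + 64*v^2 + 1),
  M(u, v) = r_uv · N̂ = 0,
  N(u, v) = r_vv · N̂ = 8/sqrt(100*u^2 + 64*v^2 + 1).
Evaluating at (u, v) = (3/2, -3):
  L = 5*sqrt(802)/401, M = 0, N = 4*sqrt(802)/401.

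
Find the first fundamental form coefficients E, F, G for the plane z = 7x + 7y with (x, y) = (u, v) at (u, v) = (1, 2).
E = 50;  F = 49;  G = 50

Partials: r_u = (1, 0, 7), r_v = (0, 1, 7). As functions of (u, v):
  E = r_u · r_u = 50,
  F = r_u · r_v = 49,
  G = r_v · r_v = 50.
Evaluating at (u, v) = (1, 2): E = 50, F = 49, G = 50.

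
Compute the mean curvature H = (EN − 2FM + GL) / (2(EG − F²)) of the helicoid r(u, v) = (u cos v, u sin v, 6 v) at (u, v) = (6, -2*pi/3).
H = 0

With E = 1, F = 0, G = u^2 + 36, L = 0, M = -6/sqrt(u^2 + 36), N = 0, assemble
  H = (EN − 2FM + GL) / (2(EG − F²)) = 0.
At (u, v) = (6, -2*pi/3): H = 0.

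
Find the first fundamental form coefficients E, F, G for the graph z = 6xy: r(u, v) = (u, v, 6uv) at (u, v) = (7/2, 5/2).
E = 226;  F = 315;  G = 442

Partials: r_u = (1, 0, 6*v), r_v = (0, 1, 6*u). As functions of (u, v):
  E = r_u · r_u = 36*v^2 + 1,
  F = r_u · r_v = 36*u*v,
  G = r_v · r_v = 36*u^2 + 1.
Evaluating at (u, v) = (7/2, 5/2): E = 226, F = 315, G = 442.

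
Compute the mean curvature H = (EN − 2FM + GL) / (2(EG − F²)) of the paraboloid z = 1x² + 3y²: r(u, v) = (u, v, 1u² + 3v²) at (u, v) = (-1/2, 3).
H = 331*sqrt(326)/106276

With E = 4*u^2 + 1, F = 12*u*v, G = 36*v^2 + 1, L = 2/sqrt(4*u^2 + 36*v^2 + 1), M = 0, N = 6/sqrt(4*u^2 + 36*v^2 + 1), assemble
  H = (EN − 2FM + GL) / (2(EG − F²)) = 4*(3*u^2 + 9*v^2 + 1)/(4*u^2 + 36*v^2 + 1)^(3/2).
At (u, v) = (-1/2, 3): H = 331*sqrt(326)/106276.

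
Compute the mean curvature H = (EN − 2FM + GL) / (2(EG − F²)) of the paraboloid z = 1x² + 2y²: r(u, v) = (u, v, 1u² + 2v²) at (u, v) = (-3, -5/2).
H = 175*sqrt(137)/18769

With E = 4*u^2 + 1, F = 8*u*v, G = 16*v^2 + 1, L = 2/sqrt(4*u^2 + 16*v^2 + 1), M = 0, N = 4/sqrt(4*u^2 + 16*v^2 + 1), assemble
  H = (EN − 2FM + GL) / (2(EG − F²)) = (8*u^2 + 16*v^2 + 3)/(4*u^2 + 16*v^2 + 1)^(3/2).
At (u, v) = (-3, -5/2): H = 175*sqrt(137)/18769.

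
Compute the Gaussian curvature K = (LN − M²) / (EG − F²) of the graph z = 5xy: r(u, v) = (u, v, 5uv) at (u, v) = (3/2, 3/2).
K = -100/51529

Coefficients of the first fundamental form: E = 25*v^2 + 1, F = 25*u*v, G = 25*u^2 + 1.
Coefficients of the second fundamental form: L = 0, M = 5/sqrt(25*u^2 + 25*v^2 + 1), N = 0.
Assemble K = (LN − M²)/(EG − F²) = -25/(625*u^4 + 1250*u^2*v^2 + 50*u^2 + 625*v^4 + 50*v^2 + 1). At (u, v) = (3/2, 3/2): K = -100/51529.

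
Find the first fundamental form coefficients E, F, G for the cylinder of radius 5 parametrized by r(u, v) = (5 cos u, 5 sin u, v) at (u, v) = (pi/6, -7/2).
E = 25;  F = 0;  G = 1

Partials: r_u = (-5*sin(u), 5*cos(u), 0), r_v = (0, 0, 1). As functions of (u, v):
  E = r_u · r_u = 25,
  F = r_u · r_v = 0,
  G = r_v · r_v = 1.
Evaluating at (u, v) = (pi/6, -7/2): E = 25, F = 0, G = 1.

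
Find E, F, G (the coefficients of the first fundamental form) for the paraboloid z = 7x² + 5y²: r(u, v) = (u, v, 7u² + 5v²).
E = 196*u^2 + 1;  F = 140*u*v;  G = 100*v^2 + 1

Compute partials: r_u = (1, 0, 14*u), r_v = (0, 1, 10*v). Then
  E = r_u · r_u = 196*u^2 + 1,
  F = r_u · r_v = 140*u*v,
  G = r_v · r_v = 100*v^2 + 1.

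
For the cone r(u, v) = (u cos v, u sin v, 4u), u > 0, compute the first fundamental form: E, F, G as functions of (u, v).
E = 17;  F = 0;  G = u^2

Compute partials: r_u = (cos(v), sin(v), 4), r_v = (-u*sin(v), u*cos(v), 0). Then
  E = r_u · r_u = 17,
  F = r_u · r_v = 0,
  G = r_v · r_v = u^2.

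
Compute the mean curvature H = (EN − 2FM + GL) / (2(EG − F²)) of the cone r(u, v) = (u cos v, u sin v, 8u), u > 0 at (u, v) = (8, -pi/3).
H = sqrt(65)/130

With E = 65, F = 0, G = u^2, L = 0, M = 0, N = 8*sqrt(65)*u^2/(65*Abs(u)), assemble
  H = (EN − 2FM + GL) / (2(EG − F²)) = 4*sqrt(65)/(65*Abs(u)).
At (u, v) = (8, -pi/3): H = sqrt(65)/130.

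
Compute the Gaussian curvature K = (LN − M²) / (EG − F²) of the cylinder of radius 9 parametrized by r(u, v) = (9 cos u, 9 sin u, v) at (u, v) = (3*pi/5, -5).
K = 0

Coefficients of the first fundamental form: E = 81, F = 0, G = 1.
Coefficients of the second fundamental form: L = -9, M = 0, N = 0.
Assemble K = (LN − M²)/(EG − F²) = 0. At (u, v) = (3*pi/5, -5): K = 0.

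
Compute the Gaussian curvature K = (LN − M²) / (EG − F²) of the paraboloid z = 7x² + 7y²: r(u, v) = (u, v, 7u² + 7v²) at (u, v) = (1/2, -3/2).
K = 196/241081

Coefficients of the first fundamental form: E = 196*u^2 + 1, F = 196*u*v, G = 196*v^2 + 1.
Coefficients of the second fundamental form: L = 14/sqrt(196*u^2 + 196*v^2 + 1), M = 0, N = 14/sqrt(196*u^2 + 196*v^2 + 1).
Assemble K = (LN − M²)/(EG − F²) = 196/(38416*u^4 + 76832*u^2*v^2 + 392*u^2 + 38416*v^4 + 392*v^2 + 1). At (u, v) = (1/2, -3/2): K = 196/241081.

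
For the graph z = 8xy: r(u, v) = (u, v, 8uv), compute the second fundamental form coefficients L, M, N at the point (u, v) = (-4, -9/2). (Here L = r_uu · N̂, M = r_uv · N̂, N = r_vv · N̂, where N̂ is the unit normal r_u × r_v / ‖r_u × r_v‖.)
L = 0;  M = 8*sqrt(2321)/2321;  N = 0

Compute the unit normal N̂(u, v) = (-8*v/sqrt(64*u^2 + 64*v^2 + 1), -8*u/sqrt(64*u^2 + 64*v^2 + 1), 1/sqrt(64*u^2 + 64*v^2 + 1)), and the second partials r_uu, r_uv, r_vv. Take dot products:
  L(u, v) = r_uu · N̂ = 0,
  M(u, v) = r_uv · N̂ = 8/sqrt(64*u^2 + 64*v^2 + 1),
  N(u, v) = r_vv · N̂ = 0.
Evaluating at (u, v) = (-4, -9/2):
  L = 0, M = 8*sqrt(2321)/2321, N = 0.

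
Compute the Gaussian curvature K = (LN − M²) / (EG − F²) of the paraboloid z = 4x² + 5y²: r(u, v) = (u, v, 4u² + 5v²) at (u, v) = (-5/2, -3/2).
K = 20/97969

Coefficients of the first fundamental form: E = 64*u^2 + 1, F = 80*u*v, G = 100*v^2 + 1.
Coefficients of the second fundamental form: L = 8/sqrt(64*u^2 + 100*v^2 + 1), M = 0, N = 10/sqrt(64*u^2 + 100*v^2 + 1).
Assemble K = (LN − M²)/(EG − F²) = 80/(4096*u^4 + 12800*u^2*v^2 + 128*u^2 + 10000*v^4 + 200*v^2 + 1). At (u, v) = (-5/2, -3/2): K = 20/97969.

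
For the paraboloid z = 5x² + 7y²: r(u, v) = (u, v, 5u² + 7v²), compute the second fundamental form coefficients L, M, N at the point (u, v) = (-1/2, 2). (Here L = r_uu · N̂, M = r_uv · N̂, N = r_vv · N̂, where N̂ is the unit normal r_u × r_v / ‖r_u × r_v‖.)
L = sqrt(10)/9;  M = 0;  N = 7*sqrt(10)/45

Compute the unit normal N̂(u, v) = (-10*u/sqrt(100*u^2 + 196*v^2 + 1), -14*v/sqrt(100*u^2 + 196*v^2 + 1), 1/sqrt(100*u^2 + 196*v^2 + 1)), and the second partials r_uu, r_uv, r_vv. Take dot products:
  L(u, v) = r_uu · N̂ = 10/sqrt(100*u^2 + 196*v^2 + 1),
  M(u, v) = r_uv · N̂ = 0,
  N(u, v) = r_vv · N̂ = 14/sqrt(100*u^2 + 196*v^2 + 1).
Evaluating at (u, v) = (-1/2, 2):
  L = sqrt(10)/9, M = 0, N = 7*sqrt(10)/45.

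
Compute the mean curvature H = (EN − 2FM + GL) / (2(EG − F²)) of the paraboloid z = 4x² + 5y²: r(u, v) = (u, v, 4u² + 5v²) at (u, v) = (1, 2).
H = 643*sqrt(465)/72075

With E = 64*u^2 + 1, F = 80*u*v, G = 100*v^2 + 1, L = 8/sqrt(64*u^2 + 100*v^2 + 1), M = 0, N = 10/sqrt(64*u^2 + 100*v^2 + 1), assemble
  H = (EN − 2FM + GL) / (2(EG − F²)) = (320*u^2 + 400*v^2 + 9)/(64*u^2 + 100*v^2 + 1)^(3/2).
At (u, v) = (1, 2): H = 643*sqrt(465)/72075.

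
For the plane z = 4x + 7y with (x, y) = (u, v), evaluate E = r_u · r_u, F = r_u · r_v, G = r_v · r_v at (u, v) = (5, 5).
E = 17;  F = 28;  G = 50

Partials: r_u = (1, 0, 4), r_v = (0, 1, 7). As functions of (u, v):
  E = r_u · r_u = 17,
  F = r_u · r_v = 28,
  G = r_v · r_v = 50.
Evaluating at (u, v) = (5, 5): E = 17, F = 28, G = 50.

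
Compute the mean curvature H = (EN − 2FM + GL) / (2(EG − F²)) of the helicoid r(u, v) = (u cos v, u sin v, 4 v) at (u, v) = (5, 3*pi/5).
H = 0

With E = 1, F = 0, G = u^2 + 16, L = 0, M = -4/sqrt(u^2 + 16), N = 0, assemble
  H = (EN − 2FM + GL) / (2(EG − F²)) = 0.
At (u, v) = (5, 3*pi/5): H = 0.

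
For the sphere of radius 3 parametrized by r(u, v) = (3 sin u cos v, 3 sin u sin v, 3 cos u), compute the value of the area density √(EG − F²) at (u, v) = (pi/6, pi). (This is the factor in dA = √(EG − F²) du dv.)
√(EG − F²)|_{(pi/6, pi)} = 9/2

E = 9, F = 0, G = 9*sin(u)^2, so EG − F² = 81*sin(u)^2. Taking the positive square root: √(EG − F²) = 9*Abs(sin(u)). At (u, v) = (pi/6, pi): 9/2.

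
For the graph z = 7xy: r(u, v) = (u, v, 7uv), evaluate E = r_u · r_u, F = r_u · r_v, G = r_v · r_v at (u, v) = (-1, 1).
E = 50;  F = -49;  G = 50

Partials: r_u = (1, 0, 7*v), r_v = (0, 1, 7*u). As functions of (u, v):
  E = r_u · r_u = 49*v^2 + 1,
  F = r_u · r_v = 49*u*v,
  G = r_v · r_v = 49*u^2 + 1.
Evaluating at (u, v) = (-1, 1): E = 50, F = -49, G = 50.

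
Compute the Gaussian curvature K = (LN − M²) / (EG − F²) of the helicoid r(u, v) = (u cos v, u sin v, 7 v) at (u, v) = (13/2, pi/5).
K = -784/133225

Coefficients of the first fundamental form: E = 1, F = 0, G = u^2 + 49.
Coefficients of the second fundamental form: L = 0, M = -7/sqrt(u^2 + 49), N = 0.
Assemble K = (LN − M²)/(EG − F²) = -49/(u^2 + 49)^2. At (u, v) = (13/2, pi/5): K = -784/133225.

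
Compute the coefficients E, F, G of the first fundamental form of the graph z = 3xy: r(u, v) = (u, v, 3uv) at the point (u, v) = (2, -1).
E = 10;  F = -18;  G = 37

Partials: r_u = (1, 0, 3*v), r_v = (0, 1, 3*u). As functions of (u, v):
  E = r_u · r_u = 9*v^2 + 1,
  F = r_u · r_v = 9*u*v,
  G = r_v · r_v = 9*u^2 + 1.
Evaluating at (u, v) = (2, -1): E = 10, F = -18, G = 37.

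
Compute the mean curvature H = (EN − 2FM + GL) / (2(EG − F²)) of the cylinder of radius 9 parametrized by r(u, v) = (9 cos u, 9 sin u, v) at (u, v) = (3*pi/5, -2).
H = -1/18

With E = 81, F = 0, G = 1, L = -9, M = 0, N = 0, assemble
  H = (EN − 2FM + GL) / (2(EG − F²)) = -1/18.
At (u, v) = (3*pi/5, -2): H = -1/18.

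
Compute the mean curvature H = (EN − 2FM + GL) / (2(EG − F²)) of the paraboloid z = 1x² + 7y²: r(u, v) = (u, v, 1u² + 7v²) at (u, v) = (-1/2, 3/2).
H = 456*sqrt(443)/196249

With E = 4*u^2 + 1, F = 28*u*v, G = 196*v^2 + 1, L = 2/sqrt(4*u^2 + 196*v^2 + 1), M = 0, N = 14/sqrt(4*u^2 + 196*v^2 + 1), assemble
  H = (EN − 2FM + GL) / (2(EG − F²)) = 4*(7*u^2 + 49*v^2 + 2)/(4*u^2 + 196*v^2 + 1)^(3/2).
At (u, v) = (-1/2, 3/2): H = 456*sqrt(443)/196249.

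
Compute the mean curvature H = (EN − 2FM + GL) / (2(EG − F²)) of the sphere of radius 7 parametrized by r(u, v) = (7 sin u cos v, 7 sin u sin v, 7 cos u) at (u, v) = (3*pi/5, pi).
H = -1/7

With E = 49, F = 0, G = 49*sin(u)^2, L = -7*sin(u)/Abs(sin(u)), M = 0, N = -7*sin(u)^3/Abs(sin(u)), assemble
  H = (EN − 2FM + GL) / (2(EG − F²)) = -sin(u)/(7*Abs(sin(u))).
At (u, v) = (3*pi/5, pi): H = -1/7.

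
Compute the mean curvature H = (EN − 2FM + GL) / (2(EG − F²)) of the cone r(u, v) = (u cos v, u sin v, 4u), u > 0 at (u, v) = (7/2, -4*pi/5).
H = 4*sqrt(17)/119

With E = 17, F = 0, G = u^2, L = 0, M = 0, N = 4*sqrt(17)*u^2/(17*Abs(u)), assemble
  H = (EN − 2FM + GL) / (2(EG − F²)) = 2*sqrt(17)/(17*Abs(u)).
At (u, v) = (7/2, -4*pi/5): H = 4*sqrt(17)/119.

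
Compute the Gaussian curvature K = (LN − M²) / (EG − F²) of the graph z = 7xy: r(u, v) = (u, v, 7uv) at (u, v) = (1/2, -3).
K = -784/3301489

Coefficients of the first fundamental form: E = 49*v^2 + 1, F = 49*u*v, G = 49*u^2 + 1.
Coefficients of the second fundamental form: L = 0, M = 7/sqrt(49*u^2 + 49*v^2 + 1), N = 0.
Assemble K = (LN − M²)/(EG − F²) = -49/(2401*u^4 + 4802*u^2*v^2 + 98*u^2 + 2401*v^4 + 98*v^2 + 1). At (u, v) = (1/2, -3): K = -784/3301489.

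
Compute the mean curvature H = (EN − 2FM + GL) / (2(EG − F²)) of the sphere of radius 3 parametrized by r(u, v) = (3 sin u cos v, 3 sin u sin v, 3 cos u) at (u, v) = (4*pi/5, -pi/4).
H = -1/3

With E = 9, F = 0, G = 9*sin(u)^2, L = -3*sin(u)/Abs(sin(u)), M = 0, N = -3*sin(u)^3/Abs(sin(u)), assemble
  H = (EN − 2FM + GL) / (2(EG − F²)) = -sin(u)/(3*Abs(sin(u))).
At (u, v) = (4*pi/5, -pi/4): H = -1/3.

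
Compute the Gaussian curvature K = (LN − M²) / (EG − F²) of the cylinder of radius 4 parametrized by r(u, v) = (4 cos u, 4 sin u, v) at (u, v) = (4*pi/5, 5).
K = 0

Coefficients of the first fundamental form: E = 16, F = 0, G = 1.
Coefficients of the second fundamental form: L = -4, M = 0, N = 0.
Assemble K = (LN − M²)/(EG − F²) = 0. At (u, v) = (4*pi/5, 5): K = 0.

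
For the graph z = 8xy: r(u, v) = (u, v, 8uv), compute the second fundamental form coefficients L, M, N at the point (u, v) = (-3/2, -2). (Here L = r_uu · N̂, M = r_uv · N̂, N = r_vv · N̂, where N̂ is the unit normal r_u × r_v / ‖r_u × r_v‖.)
L = 0;  M = 8*sqrt(401)/401;  N = 0

Compute the unit normal N̂(u, v) = (-8*v/sqrt(64*u^2 + 64*v^2 + 1), -8*u/sqrt(64*u^2 + 64*v^2 + 1), 1/sqrt(64*u^2 + 64*v^2 + 1)), and the second partials r_uu, r_uv, r_vv. Take dot products:
  L(u, v) = r_uu · N̂ = 0,
  M(u, v) = r_uv · N̂ = 8/sqrt(64*u^2 + 64*v^2 + 1),
  N(u, v) = r_vv · N̂ = 0.
Evaluating at (u, v) = (-3/2, -2):
  L = 0, M = 8*sqrt(401)/401, N = 0.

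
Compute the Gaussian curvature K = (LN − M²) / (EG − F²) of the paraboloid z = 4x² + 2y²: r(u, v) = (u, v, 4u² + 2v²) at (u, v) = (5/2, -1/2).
K = 32/164025

Coefficients of the first fundamental form: E = 64*u^2 + 1, F = 32*u*v, G = 16*v^2 + 1.
Coefficients of the second fundamental form: L = 8/sqrt(64*u^2 + 16*v^2 + 1), M = 0, N = 4/sqrt(64*u^2 + 16*v^2 + 1).
Assemble K = (LN − M²)/(EG − F²) = 32/(4096*u^4 + 2048*u^2*v^2 + 128*u^2 + 256*v^4 + 32*v^2 + 1). At (u, v) = (5/2, -1/2): K = 32/164025.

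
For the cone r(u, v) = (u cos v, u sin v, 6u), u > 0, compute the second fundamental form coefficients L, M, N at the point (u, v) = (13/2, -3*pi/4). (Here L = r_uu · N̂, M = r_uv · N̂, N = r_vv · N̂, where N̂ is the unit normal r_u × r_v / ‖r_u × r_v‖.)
L = 0;  M = 0;  N = 39*sqrt(37)/37

Compute the unit normal N̂(u, v) = (-6*sqrt(37)*u*cos(v)/(37*Abs(u)), -6*sqrt(37)*u*sin(v)/(37*Abs(u)), sqrt(37)*u/(37*Abs(u))), and the second partials r_uu, r_uv, r_vv. Take dot products:
  L(u, v) = r_uu · N̂ = 0,
  M(u, v) = r_uv · N̂ = 0,
  N(u, v) = r_vv · N̂ = 6*sqrt(37)*u^2/(37*Abs(u)).
Evaluating at (u, v) = (13/2, -3*pi/4):
  L = 0, M = 0, N = 39*sqrt(37)/37.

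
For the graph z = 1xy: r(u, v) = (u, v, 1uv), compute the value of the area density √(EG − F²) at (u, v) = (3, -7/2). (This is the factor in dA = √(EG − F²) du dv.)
√(EG − F²)|_{(3, -7/2)} = sqrt(89)/2

E = v^2 + 1, F = u*v, G = u^2 + 1, so EG − F² = u^2 + v^2 + 1. Taking the positive square root: √(EG − F²) = sqrt(u^2 + v^2 + 1). At (u, v) = (3, -7/2): sqrt(89)/2.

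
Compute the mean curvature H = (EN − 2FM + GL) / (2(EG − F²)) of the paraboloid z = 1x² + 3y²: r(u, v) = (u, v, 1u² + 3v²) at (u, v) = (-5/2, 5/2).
H = 304*sqrt(251)/63001

With E = 4*u^2 + 1, F = 12*u*v, G = 36*v^2 + 1, L = 2/sqrt(4*u^2 + 36*v^2 + 1), M = 0, N = 6/sqrt(4*u^2 + 36*v^2 + 1), assemble
  H = (EN − 2FM + GL) / (2(EG − F²)) = 4*(3*u^2 + 9*v^2 + 1)/(4*u^2 + 36*v^2 + 1)^(3/2).
At (u, v) = (-5/2, 5/2): H = 304*sqrt(251)/63001.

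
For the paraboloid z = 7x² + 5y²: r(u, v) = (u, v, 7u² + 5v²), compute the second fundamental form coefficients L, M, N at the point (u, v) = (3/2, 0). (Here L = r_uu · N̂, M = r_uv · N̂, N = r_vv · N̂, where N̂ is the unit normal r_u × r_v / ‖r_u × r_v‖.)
L = 7*sqrt(442)/221;  M = 0;  N = 5*sqrt(442)/221

Compute the unit normal N̂(u, v) = (-14*u/sqrt(196*u^2 + 100*v^2 + 1), -10*v/sqrt(196*u^2 + 100*v^2 + 1), 1/sqrt(196*u^2 + 100*v^2 + 1)), and the second partials r_uu, r_uv, r_vv. Take dot products:
  L(u, v) = r_uu · N̂ = 14/sqrt(196*u^2 + 100*v^2 + 1),
  M(u, v) = r_uv · N̂ = 0,
  N(u, v) = r_vv · N̂ = 10/sqrt(196*u^2 + 100*v^2 + 1).
Evaluating at (u, v) = (3/2, 0):
  L = 7*sqrt(442)/221, M = 0, N = 5*sqrt(442)/221.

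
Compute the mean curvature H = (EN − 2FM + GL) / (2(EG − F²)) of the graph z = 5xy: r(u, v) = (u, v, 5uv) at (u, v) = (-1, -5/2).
H = -2500/19683

With E = 25*v^2 + 1, F = 25*u*v, G = 25*u^2 + 1, L = 0, M = 5/sqrt(25*u^2 + 25*v^2 + 1), N = 0, assemble
  H = (EN − 2FM + GL) / (2(EG − F²)) = -125*u*v/(25*u^2 + 25*v^2 + 1)^(3/2).
At (u, v) = (-1, -5/2): H = -2500/19683.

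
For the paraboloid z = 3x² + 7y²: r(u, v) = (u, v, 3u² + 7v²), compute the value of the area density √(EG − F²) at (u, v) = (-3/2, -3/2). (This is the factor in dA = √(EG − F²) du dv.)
√(EG − F²)|_{(-3/2, -3/2)} = sqrt(523)

E = 36*u^2 + 1, F = 84*u*v, G = 196*v^2 + 1, so EG − F² = 36*u^2 + 196*v^2 + 1. Taking the positive square root: √(EG − F²) = sqrt(36*u^2 + 196*v^2 + 1). At (u, v) = (-3/2, -3/2): sqrt(523).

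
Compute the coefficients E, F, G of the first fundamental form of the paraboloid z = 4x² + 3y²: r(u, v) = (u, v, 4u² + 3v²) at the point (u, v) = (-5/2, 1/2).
E = 401;  F = -60;  G = 10

Partials: r_u = (1, 0, 8*u), r_v = (0, 1, 6*v). As functions of (u, v):
  E = r_u · r_u = 64*u^2 + 1,
  F = r_u · r_v = 48*u*v,
  G = r_v · r_v = 36*v^2 + 1.
Evaluating at (u, v) = (-5/2, 1/2): E = 401, F = -60, G = 10.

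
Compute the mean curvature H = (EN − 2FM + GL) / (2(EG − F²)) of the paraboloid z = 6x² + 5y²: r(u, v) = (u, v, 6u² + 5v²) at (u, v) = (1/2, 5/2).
H = 3941*sqrt(662)/438244

With E = 144*u^2 + 1, F = 120*u*v, G = 100*v^2 + 1, L = 12/sqrt(144*u^2 + 100*v^2 + 1), M = 0, N = 10/sqrt(144*u^2 + 100*v^2 + 1), assemble
  H = (EN − 2FM + GL) / (2(EG − F²)) = (720*u^2 + 600*v^2 + 11)/(144*u^2 + 100*v^2 + 1)^(3/2).
At (u, v) = (1/2, 5/2): H = 3941*sqrt(662)/438244.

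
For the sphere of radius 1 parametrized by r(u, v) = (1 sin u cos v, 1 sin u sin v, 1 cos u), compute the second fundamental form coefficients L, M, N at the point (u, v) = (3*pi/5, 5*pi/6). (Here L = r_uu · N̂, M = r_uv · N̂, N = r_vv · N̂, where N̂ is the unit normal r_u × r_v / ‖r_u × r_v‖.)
L = -1;  M = 0;  N = -5/8 - sqrt(5)/8

Compute the unit normal N̂(u, v) = (sin(u)^2*cos(v)/Abs(sin(u)), sin(u)^2*sin(v)/Abs(sin(u)), sin(2*u)/(2*Abs(sin(u)))), and the second partials r_uu, r_uv, r_vv. Take dot products:
  L(u, v) = r_uu · N̂ = -sin(u)/Abs(sin(u)),
  M(u, v) = r_uv · N̂ = 0,
  N(u, v) = r_vv · N̂ = -sin(u)^3/Abs(sin(u)).
Evaluating at (u, v) = (3*pi/5, 5*pi/6):
  L = -1, M = 0, N = -5/8 - sqrt(5)/8.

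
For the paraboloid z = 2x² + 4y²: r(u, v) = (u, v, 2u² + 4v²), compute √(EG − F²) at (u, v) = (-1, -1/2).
√(EG − F²)|_{(-1, -1/2)} = sqrt(33)

E = 16*u^2 + 1, F = 32*u*v, G = 64*v^2 + 1; EG − F² = 16*u^2 + 64*v^2 + 1; √(EG − F²) = sqrt(16*u^2 + 64*v^2 + 1). At the given point: sqrt(33).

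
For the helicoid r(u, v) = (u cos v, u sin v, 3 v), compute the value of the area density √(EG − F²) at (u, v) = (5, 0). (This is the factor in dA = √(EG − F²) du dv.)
√(EG − F²)|_{(5, 0)} = sqrt(34)

E = 1, F = 0, G = u^2 + 9, so EG − F² = u^2 + 9. Taking the positive square root: √(EG − F²) = sqrt(u^2 + 9). At (u, v) = (5, 0): sqrt(34).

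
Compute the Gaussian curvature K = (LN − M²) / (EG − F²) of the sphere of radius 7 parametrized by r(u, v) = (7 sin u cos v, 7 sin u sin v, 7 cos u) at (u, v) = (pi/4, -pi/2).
K = 1/49

Coefficients of the first fundamental form: E = 49, F = 0, G = 49*sin(u)^2.
Coefficients of the second fundamental form: L = -7*sin(u)/Abs(sin(u)), M = 0, N = -7*sin(u)^3/Abs(sin(u)).
Assemble K = (LN − M²)/(EG − F²) = 1/49. At (u, v) = (pi/4, -pi/2): K = 1/49.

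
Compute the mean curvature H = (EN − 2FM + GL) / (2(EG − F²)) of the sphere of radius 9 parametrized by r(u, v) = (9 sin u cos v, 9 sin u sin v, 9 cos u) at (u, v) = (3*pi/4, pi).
H = -1/9

With E = 81, F = 0, G = 81*sin(u)^2, L = -9*sin(u)/Abs(sin(u)), M = 0, N = -9*sin(u)^3/Abs(sin(u)), assemble
  H = (EN − 2FM + GL) / (2(EG − F²)) = -sin(u)/(9*Abs(sin(u))).
At (u, v) = (3*pi/4, pi): H = -1/9.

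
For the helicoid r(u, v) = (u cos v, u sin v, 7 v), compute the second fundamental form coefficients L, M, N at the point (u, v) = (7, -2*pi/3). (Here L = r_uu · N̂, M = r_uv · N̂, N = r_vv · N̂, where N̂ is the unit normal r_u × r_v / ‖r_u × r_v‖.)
L = 0;  M = -sqrt(2)/2;  N = 0

Compute the unit normal N̂(u, v) = (7*sin(v)/sqrt(u^2 + 49), -7*cos(v)/sqrt(u^2 + 49), u/sqrt(u^2 + 49)), and the second partials r_uu, r_uv, r_vv. Take dot products:
  L(u, v) = r_uu · N̂ = 0,
  M(u, v) = r_uv · N̂ = -7/sqrt(u^2 + 49),
  N(u, v) = r_vv · N̂ = 0.
Evaluating at (u, v) = (7, -2*pi/3):
  L = 0, M = -sqrt(2)/2, N = 0.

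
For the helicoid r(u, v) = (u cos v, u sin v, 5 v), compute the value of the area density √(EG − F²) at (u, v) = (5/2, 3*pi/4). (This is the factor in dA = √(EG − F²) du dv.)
√(EG − F²)|_{(5/2, 3*pi/4)} = 5*sqrt(5)/2

E = 1, F = 0, G = u^2 + 25, so EG − F² = u^2 + 25. Taking the positive square root: √(EG − F²) = sqrt(u^2 + 25). At (u, v) = (5/2, 3*pi/4): 5*sqrt(5)/2.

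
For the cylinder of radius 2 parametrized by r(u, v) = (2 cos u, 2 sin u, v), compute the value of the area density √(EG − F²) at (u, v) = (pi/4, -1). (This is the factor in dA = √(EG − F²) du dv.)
√(EG − F²)|_{(pi/4, -1)} = 2

E = 4, F = 0, G = 1, so EG − F² = 4. Taking the positive square root: √(EG − F²) = 2. At (u, v) = (pi/4, -1): 2.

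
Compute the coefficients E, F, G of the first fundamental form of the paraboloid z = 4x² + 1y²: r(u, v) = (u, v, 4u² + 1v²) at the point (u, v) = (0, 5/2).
E = 1;  F = 0;  G = 26

Partials: r_u = (1, 0, 8*u), r_v = (0, 1, 2*v). As functions of (u, v):
  E = r_u · r_u = 64*u^2 + 1,
  F = r_u · r_v = 16*u*v,
  G = r_v · r_v = 4*v^2 + 1.
Evaluating at (u, v) = (0, 5/2): E = 1, F = 0, G = 26.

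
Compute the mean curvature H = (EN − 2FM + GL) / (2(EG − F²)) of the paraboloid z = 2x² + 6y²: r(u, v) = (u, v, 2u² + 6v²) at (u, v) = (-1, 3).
H = 2696*sqrt(1313)/1723969

With E = 16*u^2 + 1, F = 48*u*v, G = 144*v^2 + 1, L = 4/sqrt(16*u^2 + 144*v^2 + 1), M = 0, N = 12/sqrt(16*u^2 + 144*v^2 + 1), assemble
  H = (EN − 2FM + GL) / (2(EG − F²)) = 8*(12*u^2 + 36*v^2 + 1)/(16*u^2 + 144*v^2 + 1)^(3/2).
At (u, v) = (-1, 3): H = 2696*sqrt(1313)/1723969.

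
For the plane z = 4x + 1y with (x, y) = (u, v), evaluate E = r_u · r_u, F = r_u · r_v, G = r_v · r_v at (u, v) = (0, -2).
E = 17;  F = 4;  G = 2

Partials: r_u = (1, 0, 4), r_v = (0, 1, 1). As functions of (u, v):
  E = r_u · r_u = 17,
  F = r_u · r_v = 4,
  G = r_v · r_v = 2.
Evaluating at (u, v) = (0, -2): E = 17, F = 4, G = 2.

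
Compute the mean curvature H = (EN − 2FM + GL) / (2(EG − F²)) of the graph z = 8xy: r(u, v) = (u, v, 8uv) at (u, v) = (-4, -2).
H = -4096*sqrt(1281)/1640961

With E = 64*v^2 + 1, F = 64*u*v, G = 64*u^2 + 1, L = 0, M = 8/sqrt(64*u^2 + 64*v^2 + 1), N = 0, assemble
  H = (EN − 2FM + GL) / (2(EG − F²)) = -512*u*v/(64*u^2 + 64*v^2 + 1)^(3/2).
At (u, v) = (-4, -2): H = -4096*sqrt(1281)/1640961.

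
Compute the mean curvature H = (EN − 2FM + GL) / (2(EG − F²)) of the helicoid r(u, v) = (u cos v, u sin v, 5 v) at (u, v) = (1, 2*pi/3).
H = 0

With E = 1, F = 0, G = u^2 + 25, L = 0, M = -5/sqrt(u^2 + 25), N = 0, assemble
  H = (EN − 2FM + GL) / (2(EG − F²)) = 0.
At (u, v) = (1, 2*pi/3): H = 0.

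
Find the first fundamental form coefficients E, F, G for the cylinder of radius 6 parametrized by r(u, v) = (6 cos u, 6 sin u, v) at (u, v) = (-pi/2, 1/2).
E = 36;  F = 0;  G = 1

Partials: r_u = (-6*sin(u), 6*cos(u), 0), r_v = (0, 0, 1). As functions of (u, v):
  E = r_u · r_u = 36,
  F = r_u · r_v = 0,
  G = r_v · r_v = 1.
Evaluating at (u, v) = (-pi/2, 1/2): E = 36, F = 0, G = 1.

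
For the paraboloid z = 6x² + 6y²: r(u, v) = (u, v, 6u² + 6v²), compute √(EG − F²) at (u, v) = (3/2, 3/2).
√(EG − F²)|_{(3/2, 3/2)} = sqrt(649)

E = 144*u^2 + 1, F = 144*u*v, G = 144*v^2 + 1; EG − F² = 144*u^2 + 144*v^2 + 1; √(EG − F²) = sqrt(144*u^2 + 144*v^2 + 1). At the given point: sqrt(649).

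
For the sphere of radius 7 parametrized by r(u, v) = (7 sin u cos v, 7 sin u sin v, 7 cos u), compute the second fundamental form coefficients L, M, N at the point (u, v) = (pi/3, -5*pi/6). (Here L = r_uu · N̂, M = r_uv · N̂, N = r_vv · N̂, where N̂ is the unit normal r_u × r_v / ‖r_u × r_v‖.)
L = -7;  M = 0;  N = -21/4

Compute the unit normal N̂(u, v) = (sin(u)^2*cos(v)/Abs(sin(u)), sin(u)^2*sin(v)/Abs(sin(u)), sin(2*u)/(2*Abs(sin(u)))), and the second partials r_uu, r_uv, r_vv. Take dot products:
  L(u, v) = r_uu · N̂ = -7*sin(u)/Abs(sin(u)),
  M(u, v) = r_uv · N̂ = 0,
  N(u, v) = r_vv · N̂ = -7*sin(u)^3/Abs(sin(u)).
Evaluating at (u, v) = (pi/3, -5*pi/6):
  L = -7, M = 0, N = -21/4.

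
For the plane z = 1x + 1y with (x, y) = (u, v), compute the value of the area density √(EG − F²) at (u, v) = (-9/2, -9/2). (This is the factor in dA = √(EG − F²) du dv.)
√(EG − F²)|_{(-9/2, -9/2)} = sqrt(3)

E = 2, F = 1, G = 2, so EG − F² = 3. Taking the positive square root: √(EG − F²) = sqrt(3). At (u, v) = (-9/2, -9/2): sqrt(3).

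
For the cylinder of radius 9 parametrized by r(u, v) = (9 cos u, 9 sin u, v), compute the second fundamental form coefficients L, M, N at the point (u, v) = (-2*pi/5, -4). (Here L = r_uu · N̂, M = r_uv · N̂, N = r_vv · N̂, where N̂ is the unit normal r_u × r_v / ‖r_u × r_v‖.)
L = -9;  M = 0;  N = 0

Compute the unit normal N̂(u, v) = (cos(u), sin(u), 0), and the second partials r_uu, r_uv, r_vv. Take dot products:
  L(u, v) = r_uu · N̂ = -9,
  M(u, v) = r_uv · N̂ = 0,
  N(u, v) = r_vv · N̂ = 0.
Evaluating at (u, v) = (-2*pi/5, -4):
  L = -9, M = 0, N = 0.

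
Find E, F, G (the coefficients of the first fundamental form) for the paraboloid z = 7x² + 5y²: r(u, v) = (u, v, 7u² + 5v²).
E = 196*u^2 + 1;  F = 140*u*v;  G = 100*v^2 + 1

Compute partials: r_u = (1, 0, 14*u), r_v = (0, 1, 10*v). Then
  E = r_u · r_u = 196*u^2 + 1,
  F = r_u · r_v = 140*u*v,
  G = r_v · r_v = 100*v^2 + 1.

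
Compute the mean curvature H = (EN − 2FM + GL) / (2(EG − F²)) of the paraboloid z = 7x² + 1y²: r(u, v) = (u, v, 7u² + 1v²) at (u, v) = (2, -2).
H = 904*sqrt(89)/213867

With E = 196*u^2 + 1, F = 28*u*v, G = 4*v^2 + 1, L = 14/sqrt(196*u^2 + 4*v^2 + 1), M = 0, N = 2/sqrt(196*u^2 + 4*v^2 + 1), assemble
  H = (EN − 2FM + GL) / (2(EG − F²)) = 4*(49*u^2 + 7*v^2 + 2)/(196*u^2 + 4*v^2 + 1)^(3/2).
At (u, v) = (2, -2): H = 904*sqrt(89)/213867.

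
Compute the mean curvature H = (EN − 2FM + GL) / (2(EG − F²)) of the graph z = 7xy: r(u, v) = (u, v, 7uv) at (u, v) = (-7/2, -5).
H = -9604*sqrt(7305)/10672605

With E = 49*v^2 + 1, F = 49*u*v, G = 49*u^2 + 1, L = 0, M = 7/sqrt(49*u^2 + 49*v^2 + 1), N = 0, assemble
  H = (EN − 2FM + GL) / (2(EG − F²)) = -343*u*v/(49*u^2 + 49*v^2 + 1)^(3/2).
At (u, v) = (-7/2, -5): H = -9604*sqrt(7305)/10672605.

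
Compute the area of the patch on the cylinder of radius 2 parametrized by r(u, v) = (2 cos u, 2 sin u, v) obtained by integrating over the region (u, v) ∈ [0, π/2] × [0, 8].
Area = 8*pi

Area = ∫∫ √(EG − F²) du dv with √(EG − F²) = 2. Integrating over [0, π/2] × [0, 8] gives 8*pi.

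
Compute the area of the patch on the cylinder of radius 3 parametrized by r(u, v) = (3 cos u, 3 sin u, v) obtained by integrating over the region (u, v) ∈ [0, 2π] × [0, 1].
Area = 6*pi

Area = ∫∫ √(EG − F²) du dv with √(EG − F²) = 3. Integrating over [0, 2π] × [0, 1] gives 6*pi.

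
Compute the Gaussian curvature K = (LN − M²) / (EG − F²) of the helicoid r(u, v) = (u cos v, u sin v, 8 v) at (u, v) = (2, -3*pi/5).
K = -4/289

Coefficients of the first fundamental form: E = 1, F = 0, G = u^2 + 64.
Coefficients of the second fundamental form: L = 0, M = -8/sqrt(u^2 + 64), N = 0.
Assemble K = (LN − M²)/(EG − F²) = -64/(u^2 + 64)^2. At (u, v) = (2, -3*pi/5): K = -4/289.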